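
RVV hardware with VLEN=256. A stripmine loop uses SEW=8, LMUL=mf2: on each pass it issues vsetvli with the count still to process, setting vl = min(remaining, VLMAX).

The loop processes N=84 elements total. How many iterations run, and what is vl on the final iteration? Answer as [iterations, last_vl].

lanes per group: 256·1/2/8 = 16
iterations = ceil(84/16) = 6; final-pass vl = 4

[iterations, last_vl] = [6, 4]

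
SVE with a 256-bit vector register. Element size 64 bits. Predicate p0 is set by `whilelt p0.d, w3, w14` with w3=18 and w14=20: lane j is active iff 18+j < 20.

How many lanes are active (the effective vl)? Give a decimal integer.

vl = 2

256-bit reg / 64-bit elem → 4 lanes
active while 18+j < 20, i.e. j ∈ [0,2) capped at 4 ⇒ 2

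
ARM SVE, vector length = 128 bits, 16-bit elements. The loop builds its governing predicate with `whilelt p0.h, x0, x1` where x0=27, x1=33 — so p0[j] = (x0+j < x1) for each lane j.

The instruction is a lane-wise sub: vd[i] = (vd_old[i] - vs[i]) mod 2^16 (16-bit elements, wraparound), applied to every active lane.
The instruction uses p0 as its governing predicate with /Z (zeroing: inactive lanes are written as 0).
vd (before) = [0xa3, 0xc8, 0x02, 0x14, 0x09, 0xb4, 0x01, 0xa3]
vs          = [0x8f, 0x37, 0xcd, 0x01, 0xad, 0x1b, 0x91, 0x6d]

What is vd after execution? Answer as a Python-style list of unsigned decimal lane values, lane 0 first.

vd = [20, 145, 65333, 19, 65372, 153, 0, 0]

lane count: 128 div 16 = 8
p0[j] = (27+j < 33); true for j=0..5 → 6 lanes set
[0] sub(0xa3,0x8f) = 0x14
[1] sub(0xc8,0x37) = 0x91
[2] sub(0x02,0xcd) = 0xff35
[3] sub(0x14,0x01) = 0x13
[4] sub(0x09,0xad) = 0xff5c
[5] sub(0xb4,0x1b) = 0x99
[6] tail/zero = 0x00
[7] tail/zero = 0x00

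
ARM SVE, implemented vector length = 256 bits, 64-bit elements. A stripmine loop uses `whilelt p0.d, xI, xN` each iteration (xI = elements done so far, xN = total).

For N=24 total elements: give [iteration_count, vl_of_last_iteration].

[iterations, last_vl] = [6, 4]

register lanes = 256/64 = 4
N=24: ⌈24/4⌉ = 6 iters; last vl = 24 − 5×4 = 4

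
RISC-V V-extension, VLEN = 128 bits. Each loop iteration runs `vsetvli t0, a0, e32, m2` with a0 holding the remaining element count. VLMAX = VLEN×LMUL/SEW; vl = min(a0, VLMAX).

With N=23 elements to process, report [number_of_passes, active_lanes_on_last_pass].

[iterations, last_vl] = [3, 7]

VLMAX = VLEN×LMUL/SEW = 128×2/32 = 8
23 elements at 8/iter → 3 passes, remainder 7 on the last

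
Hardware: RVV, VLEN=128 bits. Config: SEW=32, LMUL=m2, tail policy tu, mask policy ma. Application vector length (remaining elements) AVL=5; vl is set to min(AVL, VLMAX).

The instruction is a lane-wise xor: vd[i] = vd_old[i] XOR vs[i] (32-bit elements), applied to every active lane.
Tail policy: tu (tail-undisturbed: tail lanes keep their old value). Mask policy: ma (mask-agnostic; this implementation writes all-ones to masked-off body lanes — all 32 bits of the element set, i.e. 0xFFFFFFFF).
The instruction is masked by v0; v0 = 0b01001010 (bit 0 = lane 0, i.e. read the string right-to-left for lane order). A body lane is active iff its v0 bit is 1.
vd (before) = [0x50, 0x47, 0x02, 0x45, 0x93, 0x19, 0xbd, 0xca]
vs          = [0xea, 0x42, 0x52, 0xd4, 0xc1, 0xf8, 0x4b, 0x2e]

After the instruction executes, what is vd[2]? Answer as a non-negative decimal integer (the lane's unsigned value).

vd[2] = 4294967295

VLMAX = VLEN×LMUL/SEW = 128×2/32 = 8
vl ← min(5, 8) = 5
  i=0: mask-off/ones → 4294967295
  i=1: xor(0x47,0x42) → 5
  i=2: mask-off/ones → 4294967295
  i=3: xor(0x45,0xd4) → 145
  i=4: mask-off/ones → 4294967295
  i=5: tail/keep → 25
  i=6: tail/keep → 189
  i=7: tail/keep → 202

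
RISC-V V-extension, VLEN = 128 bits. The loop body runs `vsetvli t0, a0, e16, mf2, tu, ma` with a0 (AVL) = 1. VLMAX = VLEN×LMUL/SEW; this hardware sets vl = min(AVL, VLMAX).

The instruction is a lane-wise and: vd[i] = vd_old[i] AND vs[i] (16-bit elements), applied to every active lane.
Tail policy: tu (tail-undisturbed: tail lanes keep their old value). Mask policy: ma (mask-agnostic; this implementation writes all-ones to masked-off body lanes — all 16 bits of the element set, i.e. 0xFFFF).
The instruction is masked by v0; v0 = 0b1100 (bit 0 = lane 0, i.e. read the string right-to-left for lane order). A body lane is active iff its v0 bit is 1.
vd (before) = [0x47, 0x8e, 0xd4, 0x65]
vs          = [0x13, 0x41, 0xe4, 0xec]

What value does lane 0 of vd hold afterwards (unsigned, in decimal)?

vd[0] = 65535

lanes per group: 128·1/2/16 = 4
AVL=1 ≤ VLMAX=4, so vl = 1
[0] mask-off/ones = 0xffff
[1] tail/keep = 0x8e
[2] tail/keep = 0xd4
[3] tail/keep = 0x65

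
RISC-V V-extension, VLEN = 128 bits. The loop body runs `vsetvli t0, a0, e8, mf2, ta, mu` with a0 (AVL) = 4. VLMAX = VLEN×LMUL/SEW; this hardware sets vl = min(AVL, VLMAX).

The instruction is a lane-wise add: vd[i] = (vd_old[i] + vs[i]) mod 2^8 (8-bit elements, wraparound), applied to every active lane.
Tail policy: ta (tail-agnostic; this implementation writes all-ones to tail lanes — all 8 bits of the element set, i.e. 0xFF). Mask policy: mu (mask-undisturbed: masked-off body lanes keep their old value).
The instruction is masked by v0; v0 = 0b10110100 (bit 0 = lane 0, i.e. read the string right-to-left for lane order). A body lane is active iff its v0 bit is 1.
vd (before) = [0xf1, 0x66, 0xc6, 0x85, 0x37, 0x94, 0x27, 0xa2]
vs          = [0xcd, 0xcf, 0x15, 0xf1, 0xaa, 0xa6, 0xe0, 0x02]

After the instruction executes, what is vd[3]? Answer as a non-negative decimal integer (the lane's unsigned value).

VLMAX = (128 × 1/2) / 8 = 8 lanes
vl = min(AVL, VLMAX) = min(4, 8) = 4
  i=0: mask-off/keep → 241
  i=1: mask-off/keep → 102
  i=2: add(0xc6,0x15) → 219
  i=3: mask-off/keep → 133
  i=4: tail/ones → 255
  i=5: tail/ones → 255
  i=6: tail/ones → 255
  i=7: tail/ones → 255

vd[3] = 133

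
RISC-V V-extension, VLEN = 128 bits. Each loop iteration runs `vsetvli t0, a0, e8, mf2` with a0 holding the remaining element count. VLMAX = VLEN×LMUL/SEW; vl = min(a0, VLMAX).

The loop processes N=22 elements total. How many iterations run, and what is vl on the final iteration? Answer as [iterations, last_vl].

lanes per group: 128·1/2/8 = 8
iterations = ceil(22/8) = 3; final-pass vl = 6

[iterations, last_vl] = [3, 6]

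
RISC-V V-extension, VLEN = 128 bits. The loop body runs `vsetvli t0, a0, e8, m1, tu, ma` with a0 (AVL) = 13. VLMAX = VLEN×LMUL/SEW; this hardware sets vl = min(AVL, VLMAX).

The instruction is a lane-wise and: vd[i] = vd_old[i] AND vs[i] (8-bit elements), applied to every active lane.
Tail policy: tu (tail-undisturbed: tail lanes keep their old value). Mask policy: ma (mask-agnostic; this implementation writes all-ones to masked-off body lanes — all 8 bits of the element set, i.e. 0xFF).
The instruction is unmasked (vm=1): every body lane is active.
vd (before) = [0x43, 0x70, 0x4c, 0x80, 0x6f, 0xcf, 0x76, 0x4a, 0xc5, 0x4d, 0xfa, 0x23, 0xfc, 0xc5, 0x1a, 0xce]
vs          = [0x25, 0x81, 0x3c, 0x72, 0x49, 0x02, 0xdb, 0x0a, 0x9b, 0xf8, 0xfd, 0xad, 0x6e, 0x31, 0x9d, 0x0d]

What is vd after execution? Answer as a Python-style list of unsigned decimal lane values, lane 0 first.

VLMAX = (128 × 1) / 8 = 16 lanes
vl ← min(13, 16) = 13
[0] and(0x43,0x25) = 0x01
[1] and(0x70,0x81) = 0x00
[2] and(0x4c,0x3c) = 0x0c
[3] and(0x80,0x72) = 0x00
[4] and(0x6f,0x49) = 0x49
[5] and(0xcf,0x02) = 0x02
[6] and(0x76,0xdb) = 0x52
[7] and(0x4a,0x0a) = 0x0a
[8] and(0xc5,0x9b) = 0x81
[9] and(0x4d,0xf8) = 0x48
[10] and(0xfa,0xfd) = 0xf8
[11] and(0x23,0xad) = 0x21
[12] and(0xfc,0x6e) = 0x6c
[13] tail/keep = 0xc5
[14] tail/keep = 0x1a
[15] tail/keep = 0xce

vd = [1, 0, 12, 0, 73, 2, 82, 10, 129, 72, 248, 33, 108, 197, 26, 206]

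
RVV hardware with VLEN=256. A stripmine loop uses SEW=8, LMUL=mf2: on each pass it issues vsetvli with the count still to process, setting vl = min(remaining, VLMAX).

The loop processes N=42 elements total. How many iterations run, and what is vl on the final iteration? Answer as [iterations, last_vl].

VLMAX = (256 × 1/2) / 8 = 16 lanes
42 elements at 16/iter → 3 passes, remainder 10 on the last

[iterations, last_vl] = [3, 10]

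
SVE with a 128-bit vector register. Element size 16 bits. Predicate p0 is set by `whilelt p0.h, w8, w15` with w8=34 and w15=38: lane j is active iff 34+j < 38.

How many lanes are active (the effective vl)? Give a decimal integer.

register lanes = 128/16 = 8
active while 34+j < 38, i.e. j ∈ [0,4) capped at 8 ⇒ 4

vl = 4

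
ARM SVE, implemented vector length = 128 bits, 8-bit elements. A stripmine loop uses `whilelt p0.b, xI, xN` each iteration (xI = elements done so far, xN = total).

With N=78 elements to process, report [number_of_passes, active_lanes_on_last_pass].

[iterations, last_vl] = [5, 14]

lane count: 128 div 8 = 16
78 elements at 16/iter → 5 passes, remainder 14 on the last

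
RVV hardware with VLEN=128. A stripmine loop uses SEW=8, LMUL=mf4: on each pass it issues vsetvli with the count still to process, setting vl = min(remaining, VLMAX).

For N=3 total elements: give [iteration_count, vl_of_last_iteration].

[iterations, last_vl] = [1, 3]

VLMAX = (128 × 1/4) / 8 = 4 lanes
iterations = ceil(3/4) = 1; final-pass vl = 3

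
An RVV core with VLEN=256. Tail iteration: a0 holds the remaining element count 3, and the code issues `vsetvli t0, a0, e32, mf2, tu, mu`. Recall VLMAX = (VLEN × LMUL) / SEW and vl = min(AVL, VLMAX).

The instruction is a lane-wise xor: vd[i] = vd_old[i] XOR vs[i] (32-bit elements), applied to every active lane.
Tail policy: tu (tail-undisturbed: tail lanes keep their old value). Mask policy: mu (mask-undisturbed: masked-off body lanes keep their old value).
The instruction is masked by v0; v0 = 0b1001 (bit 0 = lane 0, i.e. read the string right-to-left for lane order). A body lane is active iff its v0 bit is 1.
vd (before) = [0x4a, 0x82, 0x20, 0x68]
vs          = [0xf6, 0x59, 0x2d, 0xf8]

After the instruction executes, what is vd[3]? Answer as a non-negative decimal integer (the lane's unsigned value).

vd[3] = 104

VLMAX = (256 × 1/2) / 32 = 4 lanes
AVL=3 ≤ VLMAX=4, so vl = 3
lane  0: xor(0x4a,0xf6) ⇒ 0xbc
lane  1: mask-off/keep ⇒ 0x82
lane  2: mask-off/keep ⇒ 0x20
lane  3: tail/keep ⇒ 0x68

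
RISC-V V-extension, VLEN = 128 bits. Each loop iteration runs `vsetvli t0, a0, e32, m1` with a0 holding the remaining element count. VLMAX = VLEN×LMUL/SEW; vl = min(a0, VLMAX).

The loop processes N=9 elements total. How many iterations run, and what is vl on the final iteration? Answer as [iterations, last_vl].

[iterations, last_vl] = [3, 1]

VLMAX = (128 × 1) / 32 = 4 lanes
9 elements at 4/iter → 3 passes, remainder 1 on the last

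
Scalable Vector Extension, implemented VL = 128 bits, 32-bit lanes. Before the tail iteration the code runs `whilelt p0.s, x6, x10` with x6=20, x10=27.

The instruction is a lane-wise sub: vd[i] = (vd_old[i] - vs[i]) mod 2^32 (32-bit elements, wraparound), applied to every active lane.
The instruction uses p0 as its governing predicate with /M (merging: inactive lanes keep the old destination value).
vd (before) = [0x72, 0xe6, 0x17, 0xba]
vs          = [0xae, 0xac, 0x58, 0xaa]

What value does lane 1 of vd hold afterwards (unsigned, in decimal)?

128-bit reg / 32-bit elem → 4 lanes
p0[j] = (20+j < 27); true for j=0..3 → 4 lanes set
[0] sub(0x72,0xae) = 0xffffffc4
[1] sub(0xe6,0xac) = 0x3a
[2] sub(0x17,0x58) = 0xffffffbf
[3] sub(0xba,0xaa) = 0x10

vd[1] = 58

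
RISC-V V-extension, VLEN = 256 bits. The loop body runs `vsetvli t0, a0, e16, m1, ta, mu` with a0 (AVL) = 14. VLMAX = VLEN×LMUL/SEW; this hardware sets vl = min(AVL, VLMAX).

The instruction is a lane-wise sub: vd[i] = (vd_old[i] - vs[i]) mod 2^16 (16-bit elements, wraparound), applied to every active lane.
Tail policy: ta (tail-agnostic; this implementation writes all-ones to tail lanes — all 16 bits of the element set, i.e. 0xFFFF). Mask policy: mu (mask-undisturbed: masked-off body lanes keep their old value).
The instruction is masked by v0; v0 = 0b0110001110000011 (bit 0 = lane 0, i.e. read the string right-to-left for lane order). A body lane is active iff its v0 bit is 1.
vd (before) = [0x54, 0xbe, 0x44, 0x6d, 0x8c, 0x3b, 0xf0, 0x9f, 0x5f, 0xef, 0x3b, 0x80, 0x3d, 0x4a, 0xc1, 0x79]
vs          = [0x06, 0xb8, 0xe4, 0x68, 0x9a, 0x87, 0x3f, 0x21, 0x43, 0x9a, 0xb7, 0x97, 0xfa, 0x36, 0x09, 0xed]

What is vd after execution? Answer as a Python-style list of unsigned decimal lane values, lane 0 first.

vd = [78, 6, 68, 109, 140, 59, 240, 126, 28, 85, 59, 128, 61, 20, 65535, 65535]

VLMAX = (256 × 1) / 16 = 16 lanes
AVL=14 ≤ VLMAX=16, so vl = 14
[0] sub(0x54,0x06) = 0x4e
[1] sub(0xbe,0xb8) = 0x06
[2] mask-off/keep = 0x44
[3] mask-off/keep = 0x6d
[4] mask-off/keep = 0x8c
[5] mask-off/keep = 0x3b
[6] mask-off/keep = 0xf0
[7] sub(0x9f,0x21) = 0x7e
[8] sub(0x5f,0x43) = 0x1c
[9] sub(0xef,0x9a) = 0x55
[10] mask-off/keep = 0x3b
[11] mask-off/keep = 0x80
[12] mask-off/keep = 0x3d
[13] sub(0x4a,0x36) = 0x14
[14] tail/ones = 0xffff
[15] tail/ones = 0xffff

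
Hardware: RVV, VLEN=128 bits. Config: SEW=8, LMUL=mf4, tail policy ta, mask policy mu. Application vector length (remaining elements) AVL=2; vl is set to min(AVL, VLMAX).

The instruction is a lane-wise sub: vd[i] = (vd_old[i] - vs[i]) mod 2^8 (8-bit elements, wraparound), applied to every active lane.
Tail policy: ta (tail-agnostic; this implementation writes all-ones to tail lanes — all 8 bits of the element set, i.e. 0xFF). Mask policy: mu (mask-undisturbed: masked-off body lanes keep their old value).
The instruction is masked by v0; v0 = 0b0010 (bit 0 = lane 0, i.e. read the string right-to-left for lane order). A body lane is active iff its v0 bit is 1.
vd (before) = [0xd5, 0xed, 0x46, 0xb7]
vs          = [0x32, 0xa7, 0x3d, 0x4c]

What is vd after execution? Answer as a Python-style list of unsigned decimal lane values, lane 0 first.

VLMAX = VLEN×LMUL/SEW = 128×1/4/8 = 4
vl ← min(2, 4) = 2
  i=0: mask-off/keep → 213
  i=1: sub(0xed,0xa7) → 70
  i=2: tail/ones → 255
  i=3: tail/ones → 255

vd = [213, 70, 255, 255]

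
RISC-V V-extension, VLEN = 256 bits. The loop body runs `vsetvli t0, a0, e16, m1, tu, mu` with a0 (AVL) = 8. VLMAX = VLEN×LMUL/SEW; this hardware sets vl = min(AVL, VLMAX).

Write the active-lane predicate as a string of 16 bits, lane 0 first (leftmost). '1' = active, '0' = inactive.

VLMAX = VLEN×LMUL/SEW = 256×1/16 = 16
vl = min(AVL, VLMAX) = min(8, 16) = 8
bits (lane 0 leftmost): 1111111100000000

predicate = 1111111100000000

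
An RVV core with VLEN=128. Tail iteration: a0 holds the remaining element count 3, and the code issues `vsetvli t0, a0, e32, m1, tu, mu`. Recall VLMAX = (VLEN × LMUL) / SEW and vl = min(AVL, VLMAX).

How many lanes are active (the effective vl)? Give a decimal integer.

vl = 3

VLMAX = (128 × 1) / 32 = 4 lanes
AVL=3 ≤ VLMAX=4, so vl = 3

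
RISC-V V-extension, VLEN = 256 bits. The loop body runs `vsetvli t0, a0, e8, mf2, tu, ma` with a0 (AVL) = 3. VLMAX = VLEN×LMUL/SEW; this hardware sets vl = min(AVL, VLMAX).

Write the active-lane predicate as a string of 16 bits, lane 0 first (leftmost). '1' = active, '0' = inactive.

VLMAX = (256 × 1/2) / 8 = 16 lanes
vl = min(AVL, VLMAX) = min(3, 16) = 3
bits (lane 0 leftmost): 1110000000000000

predicate = 1110000000000000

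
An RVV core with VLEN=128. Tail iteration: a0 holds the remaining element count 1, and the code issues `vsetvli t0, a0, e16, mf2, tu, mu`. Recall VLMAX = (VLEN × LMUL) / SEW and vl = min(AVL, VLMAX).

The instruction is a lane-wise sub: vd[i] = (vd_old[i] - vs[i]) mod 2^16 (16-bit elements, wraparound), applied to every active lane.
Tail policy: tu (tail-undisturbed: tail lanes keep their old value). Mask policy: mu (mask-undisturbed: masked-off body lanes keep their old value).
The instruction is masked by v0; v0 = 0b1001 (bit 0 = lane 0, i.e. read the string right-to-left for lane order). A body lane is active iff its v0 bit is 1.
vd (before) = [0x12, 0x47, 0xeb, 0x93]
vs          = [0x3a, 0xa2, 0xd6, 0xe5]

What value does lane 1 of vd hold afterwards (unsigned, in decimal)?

vd[1] = 71

VLMAX = (128 × 1/2) / 16 = 4 lanes
vl ← min(1, 4) = 1
lane  0: sub(0x12,0x3a) ⇒ 0xffd8
lane  1: tail/keep ⇒ 0x47
lane  2: tail/keep ⇒ 0xeb
lane  3: tail/keep ⇒ 0x93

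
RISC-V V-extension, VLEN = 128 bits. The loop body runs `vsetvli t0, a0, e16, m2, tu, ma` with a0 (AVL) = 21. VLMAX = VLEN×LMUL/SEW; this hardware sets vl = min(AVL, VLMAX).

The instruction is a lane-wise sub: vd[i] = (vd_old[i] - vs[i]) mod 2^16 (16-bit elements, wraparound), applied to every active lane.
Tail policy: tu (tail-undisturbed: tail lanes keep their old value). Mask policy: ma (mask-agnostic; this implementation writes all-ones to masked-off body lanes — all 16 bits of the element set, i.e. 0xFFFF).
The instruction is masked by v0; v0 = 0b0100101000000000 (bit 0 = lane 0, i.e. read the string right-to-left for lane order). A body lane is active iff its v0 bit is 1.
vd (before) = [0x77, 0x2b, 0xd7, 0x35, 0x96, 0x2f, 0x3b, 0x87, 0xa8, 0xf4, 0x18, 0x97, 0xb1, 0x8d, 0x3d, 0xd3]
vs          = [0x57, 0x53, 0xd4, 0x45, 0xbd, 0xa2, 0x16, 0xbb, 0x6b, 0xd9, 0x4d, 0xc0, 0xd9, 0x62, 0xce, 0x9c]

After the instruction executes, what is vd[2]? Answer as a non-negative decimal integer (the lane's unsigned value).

VLMAX = VLEN×LMUL/SEW = 128×2/16 = 16
AVL=21 > VLMAX=16, so vl = 16
lane  0: mask-off/ones ⇒ 0xffff
lane  1: mask-off/ones ⇒ 0xffff
lane  2: mask-off/ones ⇒ 0xffff
lane  3: mask-off/ones ⇒ 0xffff
lane  4: mask-off/ones ⇒ 0xffff
lane  5: mask-off/ones ⇒ 0xffff
lane  6: mask-off/ones ⇒ 0xffff
lane  7: mask-off/ones ⇒ 0xffff
lane  8: mask-off/ones ⇒ 0xffff
lane  9: sub(0xf4,0xd9) ⇒ 0x1b
lane 10: mask-off/ones ⇒ 0xffff
lane 11: sub(0x97,0xc0) ⇒ 0xffd7
lane 12: mask-off/ones ⇒ 0xffff
lane 13: mask-off/ones ⇒ 0xffff
lane 14: sub(0x3d,0xce) ⇒ 0xff6f
lane 15: mask-off/ones ⇒ 0xffff

vd[2] = 65535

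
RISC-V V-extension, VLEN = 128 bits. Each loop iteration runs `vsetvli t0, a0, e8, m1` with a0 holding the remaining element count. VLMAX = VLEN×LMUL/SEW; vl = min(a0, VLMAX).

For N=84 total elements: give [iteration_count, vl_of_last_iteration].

[iterations, last_vl] = [6, 4]

lanes per group: 128·1/8 = 16
N=84: ⌈84/16⌉ = 6 iters; last vl = 84 − 5×16 = 4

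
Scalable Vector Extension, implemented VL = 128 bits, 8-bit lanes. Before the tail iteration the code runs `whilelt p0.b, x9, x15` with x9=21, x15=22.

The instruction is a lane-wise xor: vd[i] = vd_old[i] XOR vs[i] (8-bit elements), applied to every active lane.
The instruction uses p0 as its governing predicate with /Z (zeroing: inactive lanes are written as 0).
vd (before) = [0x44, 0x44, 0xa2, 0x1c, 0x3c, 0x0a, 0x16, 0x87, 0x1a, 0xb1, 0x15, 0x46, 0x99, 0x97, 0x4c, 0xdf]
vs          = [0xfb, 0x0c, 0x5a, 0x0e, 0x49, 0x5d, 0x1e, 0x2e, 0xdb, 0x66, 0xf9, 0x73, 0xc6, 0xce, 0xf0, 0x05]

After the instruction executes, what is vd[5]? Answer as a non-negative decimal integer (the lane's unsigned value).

vd[5] = 0

register lanes = 128/8 = 16
p0[j] = (21+j < 22); true for j=0..0 → 1 lanes set
vd[0] xor(0x44,0xfb) -> 0xbf
vd[1] tail/zero -> 0x00
vd[2] tail/zero -> 0x00
vd[3] tail/zero -> 0x00
vd[4] tail/zero -> 0x00
vd[5] tail/zero -> 0x00
vd[6] tail/zero -> 0x00
vd[7] tail/zero -> 0x00
vd[8] tail/zero -> 0x00
vd[9] tail/zero -> 0x00
vd[10] tail/zero -> 0x00
vd[11] tail/zero -> 0x00
vd[12] tail/zero -> 0x00
vd[13] tail/zero -> 0x00
vd[14] tail/zero -> 0x00
vd[15] tail/zero -> 0x00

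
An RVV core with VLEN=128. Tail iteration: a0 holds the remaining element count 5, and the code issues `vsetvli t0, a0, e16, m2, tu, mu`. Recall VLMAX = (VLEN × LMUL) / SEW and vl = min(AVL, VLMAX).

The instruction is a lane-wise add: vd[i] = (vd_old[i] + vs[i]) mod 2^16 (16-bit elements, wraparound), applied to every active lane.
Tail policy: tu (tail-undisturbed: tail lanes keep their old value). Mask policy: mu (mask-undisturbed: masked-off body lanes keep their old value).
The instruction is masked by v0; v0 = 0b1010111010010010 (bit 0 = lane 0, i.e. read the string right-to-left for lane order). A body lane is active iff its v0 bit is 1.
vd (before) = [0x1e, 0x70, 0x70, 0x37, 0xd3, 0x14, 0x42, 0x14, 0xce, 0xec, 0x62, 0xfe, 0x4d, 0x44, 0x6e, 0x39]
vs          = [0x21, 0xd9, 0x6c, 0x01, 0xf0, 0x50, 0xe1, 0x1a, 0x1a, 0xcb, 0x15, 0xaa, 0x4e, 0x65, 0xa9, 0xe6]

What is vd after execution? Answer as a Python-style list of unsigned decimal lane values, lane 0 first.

VLMAX = VLEN×LMUL/SEW = 128×2/16 = 16
vl = min(AVL, VLMAX) = min(5, 16) = 5
[0] mask-off/keep = 0x1e
[1] add(0x70,0xd9) = 0x149
[2] mask-off/keep = 0x70
[3] mask-off/keep = 0x37
[4] add(0xd3,0xf0) = 0x1c3
[5] tail/keep = 0x14
[6] tail/keep = 0x42
[7] tail/keep = 0x14
[8] tail/keep = 0xce
[9] tail/keep = 0xec
[10] tail/keep = 0x62
[11] tail/keep = 0xfe
[12] tail/keep = 0x4d
[13] tail/keep = 0x44
[14] tail/keep = 0x6e
[15] tail/keep = 0x39

vd = [30, 329, 112, 55, 451, 20, 66, 20, 206, 236, 98, 254, 77, 68, 110, 57]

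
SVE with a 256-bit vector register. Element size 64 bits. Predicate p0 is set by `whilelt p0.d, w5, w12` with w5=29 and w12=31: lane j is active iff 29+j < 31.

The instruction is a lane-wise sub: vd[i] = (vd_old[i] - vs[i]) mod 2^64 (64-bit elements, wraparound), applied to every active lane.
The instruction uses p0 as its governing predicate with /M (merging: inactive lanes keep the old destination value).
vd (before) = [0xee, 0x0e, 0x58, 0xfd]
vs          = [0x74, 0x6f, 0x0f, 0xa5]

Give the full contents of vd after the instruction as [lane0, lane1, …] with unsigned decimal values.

lane count: 256 div 64 = 4
active while 29+j < 31, i.e. j ∈ [0,2) capped at 4 ⇒ 2
vd[0] sub(0xee,0x74) -> 0x7a
vd[1] sub(0x0e,0x6f) -> 0xffffffffffffff9f
vd[2] tail/keep -> 0x58
vd[3] tail/keep -> 0xfd

vd = [122, 18446744073709551519, 88, 253]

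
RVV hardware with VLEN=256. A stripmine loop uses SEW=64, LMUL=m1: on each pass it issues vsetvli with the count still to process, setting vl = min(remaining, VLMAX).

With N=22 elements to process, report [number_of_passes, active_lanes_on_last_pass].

[iterations, last_vl] = [6, 2]

VLMAX = (256 × 1) / 64 = 4 lanes
N=22: ⌈22/4⌉ = 6 iters; last vl = 22 − 5×4 = 2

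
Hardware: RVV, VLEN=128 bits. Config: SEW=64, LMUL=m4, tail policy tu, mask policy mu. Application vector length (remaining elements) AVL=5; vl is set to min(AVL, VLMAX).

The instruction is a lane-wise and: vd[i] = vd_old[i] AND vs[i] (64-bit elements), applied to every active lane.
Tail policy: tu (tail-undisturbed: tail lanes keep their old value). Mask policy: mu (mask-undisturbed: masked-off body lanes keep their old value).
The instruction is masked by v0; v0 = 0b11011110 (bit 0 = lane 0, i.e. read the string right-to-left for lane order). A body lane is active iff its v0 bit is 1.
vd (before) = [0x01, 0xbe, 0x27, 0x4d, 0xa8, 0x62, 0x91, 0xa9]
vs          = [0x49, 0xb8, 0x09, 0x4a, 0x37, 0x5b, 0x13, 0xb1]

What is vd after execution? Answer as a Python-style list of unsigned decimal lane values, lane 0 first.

vd = [1, 184, 1, 72, 32, 98, 145, 169]

VLMAX = (128 × 4) / 64 = 8 lanes
AVL=5 ≤ VLMAX=8, so vl = 5
[0] mask-off/keep = 0x01
[1] and(0xbe,0xb8) = 0xb8
[2] and(0x27,0x09) = 0x01
[3] and(0x4d,0x4a) = 0x48
[4] and(0xa8,0x37) = 0x20
[5] tail/keep = 0x62
[6] tail/keep = 0x91
[7] tail/keep = 0xa9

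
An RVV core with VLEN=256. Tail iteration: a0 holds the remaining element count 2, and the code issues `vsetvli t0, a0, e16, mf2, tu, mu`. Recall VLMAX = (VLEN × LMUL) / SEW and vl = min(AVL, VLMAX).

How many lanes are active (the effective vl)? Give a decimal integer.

vl = 2

lanes per group: 256·1/2/16 = 8
vl ← min(2, 8) = 2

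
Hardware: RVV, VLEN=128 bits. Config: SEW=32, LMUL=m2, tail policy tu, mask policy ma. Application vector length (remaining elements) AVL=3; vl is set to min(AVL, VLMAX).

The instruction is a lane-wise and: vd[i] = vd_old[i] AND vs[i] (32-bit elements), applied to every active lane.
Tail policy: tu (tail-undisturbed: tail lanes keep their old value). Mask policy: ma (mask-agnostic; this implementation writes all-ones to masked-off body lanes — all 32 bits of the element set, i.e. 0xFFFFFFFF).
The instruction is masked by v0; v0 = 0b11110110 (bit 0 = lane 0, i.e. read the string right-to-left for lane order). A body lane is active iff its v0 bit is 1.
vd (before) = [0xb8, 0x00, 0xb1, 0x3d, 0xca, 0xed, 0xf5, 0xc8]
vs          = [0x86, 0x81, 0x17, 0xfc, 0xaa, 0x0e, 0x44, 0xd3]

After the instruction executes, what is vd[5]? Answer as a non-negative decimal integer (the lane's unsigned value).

VLMAX = (128 × 2) / 32 = 8 lanes
vl = min(AVL, VLMAX) = min(3, 8) = 3
lane  0: mask-off/ones ⇒ 0xffffffff
lane  1: and(0x00,0x81) ⇒ 0x00
lane  2: and(0xb1,0x17) ⇒ 0x11
lane  3: tail/keep ⇒ 0x3d
lane  4: tail/keep ⇒ 0xca
lane  5: tail/keep ⇒ 0xed
lane  6: tail/keep ⇒ 0xf5
lane  7: tail/keep ⇒ 0xc8

vd[5] = 237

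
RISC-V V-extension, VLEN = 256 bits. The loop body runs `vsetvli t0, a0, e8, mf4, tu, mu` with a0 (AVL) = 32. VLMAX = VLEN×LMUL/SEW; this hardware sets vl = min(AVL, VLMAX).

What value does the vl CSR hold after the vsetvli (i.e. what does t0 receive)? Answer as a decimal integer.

vl = 8

VLMAX = (256 × 1/4) / 8 = 8 lanes
vl ← min(32, 8) = 8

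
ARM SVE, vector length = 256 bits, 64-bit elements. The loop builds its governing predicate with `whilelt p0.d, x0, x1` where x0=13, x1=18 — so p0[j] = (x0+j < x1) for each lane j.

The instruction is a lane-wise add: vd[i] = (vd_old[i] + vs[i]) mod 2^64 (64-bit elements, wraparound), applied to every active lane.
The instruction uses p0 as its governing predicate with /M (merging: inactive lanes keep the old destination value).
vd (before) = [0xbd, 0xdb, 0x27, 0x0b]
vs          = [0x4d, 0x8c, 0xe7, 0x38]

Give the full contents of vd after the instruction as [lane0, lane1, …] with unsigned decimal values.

register lanes = 256/64 = 4
active while 13+j < 18, i.e. j ∈ [0,5) capped at 4 ⇒ 4
  i=0: add(0xbd,0x4d) → 266
  i=1: add(0xdb,0x8c) → 359
  i=2: add(0x27,0xe7) → 270
  i=3: add(0x0b,0x38) → 67

vd = [266, 359, 270, 67]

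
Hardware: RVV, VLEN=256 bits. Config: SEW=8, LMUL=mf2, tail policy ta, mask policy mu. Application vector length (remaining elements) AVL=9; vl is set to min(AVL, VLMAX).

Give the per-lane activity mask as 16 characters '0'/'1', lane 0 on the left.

VLMAX = (256 × 1/2) / 8 = 16 lanes
vl = min(AVL, VLMAX) = min(9, 16) = 9
bits (lane 0 leftmost): 1111111110000000

predicate = 1111111110000000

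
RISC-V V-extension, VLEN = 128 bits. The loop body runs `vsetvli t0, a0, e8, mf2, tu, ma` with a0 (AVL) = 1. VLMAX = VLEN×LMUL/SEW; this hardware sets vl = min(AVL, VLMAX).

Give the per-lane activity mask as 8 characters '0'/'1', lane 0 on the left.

predicate = 10000000

VLMAX = (128 × 1/2) / 8 = 8 lanes
vl = min(AVL, VLMAX) = min(1, 8) = 1
bits (lane 0 leftmost): 10000000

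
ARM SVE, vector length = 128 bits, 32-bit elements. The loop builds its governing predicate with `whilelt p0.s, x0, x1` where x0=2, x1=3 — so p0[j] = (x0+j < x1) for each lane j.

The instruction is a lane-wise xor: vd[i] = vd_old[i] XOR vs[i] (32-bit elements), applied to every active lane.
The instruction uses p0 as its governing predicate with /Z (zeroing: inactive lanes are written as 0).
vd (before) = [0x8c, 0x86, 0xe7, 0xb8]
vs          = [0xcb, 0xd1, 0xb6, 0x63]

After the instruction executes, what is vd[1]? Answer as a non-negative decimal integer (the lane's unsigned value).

vd[1] = 0

128-bit reg / 32-bit elem → 4 lanes
p0[j] = (2+j < 3); true for j=0..0 → 1 lanes set
[0] xor(0x8c,0xcb) = 0x47
[1] tail/zero = 0x00
[2] tail/zero = 0x00
[3] tail/zero = 0x00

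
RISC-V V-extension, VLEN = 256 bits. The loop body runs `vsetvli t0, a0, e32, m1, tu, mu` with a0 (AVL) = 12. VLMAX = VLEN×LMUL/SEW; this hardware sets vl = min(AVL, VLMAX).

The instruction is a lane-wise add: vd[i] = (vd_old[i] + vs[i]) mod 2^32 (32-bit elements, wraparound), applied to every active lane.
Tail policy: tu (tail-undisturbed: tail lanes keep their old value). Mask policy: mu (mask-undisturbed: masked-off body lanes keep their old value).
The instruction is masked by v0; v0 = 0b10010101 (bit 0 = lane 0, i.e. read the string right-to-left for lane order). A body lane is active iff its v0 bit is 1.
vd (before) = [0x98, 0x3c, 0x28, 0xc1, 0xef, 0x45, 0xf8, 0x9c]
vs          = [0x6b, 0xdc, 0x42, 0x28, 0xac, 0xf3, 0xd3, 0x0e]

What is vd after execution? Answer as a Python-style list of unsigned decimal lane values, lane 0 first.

lanes per group: 256·1/32 = 8
vl ← min(12, 8) = 8
[0] add(0x98,0x6b) = 0x103
[1] mask-off/keep = 0x3c
[2] add(0x28,0x42) = 0x6a
[3] mask-off/keep = 0xc1
[4] add(0xef,0xac) = 0x19b
[5] mask-off/keep = 0x45
[6] mask-off/keep = 0xf8
[7] add(0x9c,0x0e) = 0xaa

vd = [259, 60, 106, 193, 411, 69, 248, 170]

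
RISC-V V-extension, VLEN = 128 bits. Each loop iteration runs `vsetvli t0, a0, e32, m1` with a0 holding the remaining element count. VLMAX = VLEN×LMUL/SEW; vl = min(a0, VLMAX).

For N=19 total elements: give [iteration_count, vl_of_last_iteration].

VLMAX = (128 × 1) / 32 = 4 lanes
N=19: ⌈19/4⌉ = 5 iters; last vl = 19 − 4×4 = 3

[iterations, last_vl] = [5, 3]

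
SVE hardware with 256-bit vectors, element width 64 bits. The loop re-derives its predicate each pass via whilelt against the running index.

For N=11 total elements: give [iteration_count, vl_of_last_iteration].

lane count: 256 div 64 = 4
N=11: ⌈11/4⌉ = 3 iters; last vl = 11 − 2×4 = 3

[iterations, last_vl] = [3, 3]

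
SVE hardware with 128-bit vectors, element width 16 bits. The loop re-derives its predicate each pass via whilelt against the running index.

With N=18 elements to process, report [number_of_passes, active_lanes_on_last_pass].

register lanes = 128/16 = 8
18 elements at 8/iter → 3 passes, remainder 2 on the last

[iterations, last_vl] = [3, 2]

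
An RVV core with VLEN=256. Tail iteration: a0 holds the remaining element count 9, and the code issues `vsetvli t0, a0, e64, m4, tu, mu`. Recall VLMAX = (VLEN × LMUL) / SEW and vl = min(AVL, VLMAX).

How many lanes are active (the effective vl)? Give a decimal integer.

vl = 9

lanes per group: 256·4/64 = 16
AVL=9 ≤ VLMAX=16, so vl = 9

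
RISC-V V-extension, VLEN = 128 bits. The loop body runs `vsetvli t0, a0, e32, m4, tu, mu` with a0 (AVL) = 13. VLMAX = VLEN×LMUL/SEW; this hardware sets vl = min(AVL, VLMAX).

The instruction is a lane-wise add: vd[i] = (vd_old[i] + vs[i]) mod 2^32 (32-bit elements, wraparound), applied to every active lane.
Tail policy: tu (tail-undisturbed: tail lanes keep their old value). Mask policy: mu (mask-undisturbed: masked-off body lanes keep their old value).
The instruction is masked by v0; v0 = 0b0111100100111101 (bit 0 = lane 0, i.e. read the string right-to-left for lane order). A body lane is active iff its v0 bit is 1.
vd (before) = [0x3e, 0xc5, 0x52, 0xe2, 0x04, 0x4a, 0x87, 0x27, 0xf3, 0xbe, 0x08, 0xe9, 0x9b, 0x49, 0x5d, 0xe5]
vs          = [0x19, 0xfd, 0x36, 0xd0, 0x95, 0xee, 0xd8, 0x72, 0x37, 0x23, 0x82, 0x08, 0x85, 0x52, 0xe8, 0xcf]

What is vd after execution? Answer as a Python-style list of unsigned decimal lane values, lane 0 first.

vd = [87, 197, 136, 434, 153, 312, 135, 39, 298, 190, 8, 241, 288, 73, 93, 229]

VLMAX = VLEN×LMUL/SEW = 128×4/32 = 16
vl = min(AVL, VLMAX) = min(13, 16) = 13
vd[0] add(0x3e,0x19) -> 0x57
vd[1] mask-off/keep -> 0xc5
vd[2] add(0x52,0x36) -> 0x88
vd[3] add(0xe2,0xd0) -> 0x1b2
vd[4] add(0x04,0x95) -> 0x99
vd[5] add(0x4a,0xee) -> 0x138
vd[6] mask-off/keep -> 0x87
vd[7] mask-off/keep -> 0x27
vd[8] add(0xf3,0x37) -> 0x12a
vd[9] mask-off/keep -> 0xbe
vd[10] mask-off/keep -> 0x08
vd[11] add(0xe9,0x08) -> 0xf1
vd[12] add(0x9b,0x85) -> 0x120
vd[13] tail/keep -> 0x49
vd[14] tail/keep -> 0x5d
vd[15] tail/keep -> 0xe5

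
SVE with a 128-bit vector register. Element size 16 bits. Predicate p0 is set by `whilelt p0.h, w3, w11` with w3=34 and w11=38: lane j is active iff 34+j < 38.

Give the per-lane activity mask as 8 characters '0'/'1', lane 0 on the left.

predicate = 11110000

lane count: 128 div 16 = 8
active while 34+j < 38, i.e. j ∈ [0,4) capped at 8 ⇒ 4
bits (lane 0 leftmost): 11110000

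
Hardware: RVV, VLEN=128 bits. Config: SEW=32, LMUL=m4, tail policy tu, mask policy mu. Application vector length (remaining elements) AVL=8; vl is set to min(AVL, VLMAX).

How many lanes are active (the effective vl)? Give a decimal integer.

vl = 8

lanes per group: 128·4/32 = 16
vl ← min(8, 16) = 8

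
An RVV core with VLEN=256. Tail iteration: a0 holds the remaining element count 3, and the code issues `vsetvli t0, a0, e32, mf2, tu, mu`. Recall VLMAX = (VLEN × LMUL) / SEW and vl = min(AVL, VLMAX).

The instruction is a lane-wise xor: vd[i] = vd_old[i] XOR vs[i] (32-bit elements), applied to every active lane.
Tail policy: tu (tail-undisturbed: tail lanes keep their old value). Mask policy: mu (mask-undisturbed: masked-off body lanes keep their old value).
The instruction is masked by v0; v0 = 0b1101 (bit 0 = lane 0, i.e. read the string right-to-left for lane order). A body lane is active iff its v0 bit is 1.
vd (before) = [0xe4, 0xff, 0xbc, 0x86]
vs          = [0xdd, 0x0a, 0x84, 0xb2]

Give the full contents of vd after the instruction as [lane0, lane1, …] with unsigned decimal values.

lanes per group: 256·1/2/32 = 4
vl = min(AVL, VLMAX) = min(3, 4) = 3
  i=0: xor(0xe4,0xdd) → 57
  i=1: mask-off/keep → 255
  i=2: xor(0xbc,0x84) → 56
  i=3: tail/keep → 134

vd = [57, 255, 56, 134]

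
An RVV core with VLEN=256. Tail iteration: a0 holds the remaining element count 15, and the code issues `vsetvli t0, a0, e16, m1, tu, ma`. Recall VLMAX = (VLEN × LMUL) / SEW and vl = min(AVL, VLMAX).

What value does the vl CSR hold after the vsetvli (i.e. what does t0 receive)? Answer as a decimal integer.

vl = 15

VLMAX = (256 × 1) / 16 = 16 lanes
vl = min(AVL, VLMAX) = min(15, 16) = 15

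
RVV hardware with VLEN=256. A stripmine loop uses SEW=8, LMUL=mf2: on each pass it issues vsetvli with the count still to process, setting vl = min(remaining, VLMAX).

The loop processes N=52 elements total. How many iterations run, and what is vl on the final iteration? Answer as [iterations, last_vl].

[iterations, last_vl] = [4, 4]

VLMAX = VLEN×LMUL/SEW = 256×1/2/8 = 16
N=52: ⌈52/16⌉ = 4 iters; last vl = 52 − 3×16 = 4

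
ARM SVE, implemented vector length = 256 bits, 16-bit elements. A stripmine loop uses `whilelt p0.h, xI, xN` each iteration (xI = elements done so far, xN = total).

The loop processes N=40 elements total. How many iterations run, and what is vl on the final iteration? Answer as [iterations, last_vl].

256-bit reg / 16-bit elem → 16 lanes
iterations = ceil(40/16) = 3; final-pass vl = 8

[iterations, last_vl] = [3, 8]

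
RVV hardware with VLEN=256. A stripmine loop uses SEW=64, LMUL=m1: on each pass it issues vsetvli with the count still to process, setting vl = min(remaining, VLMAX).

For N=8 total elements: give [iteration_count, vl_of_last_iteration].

lanes per group: 256·1/64 = 4
8 elements at 4/iter → 2 passes, remainder 4 on the last

[iterations, last_vl] = [2, 4]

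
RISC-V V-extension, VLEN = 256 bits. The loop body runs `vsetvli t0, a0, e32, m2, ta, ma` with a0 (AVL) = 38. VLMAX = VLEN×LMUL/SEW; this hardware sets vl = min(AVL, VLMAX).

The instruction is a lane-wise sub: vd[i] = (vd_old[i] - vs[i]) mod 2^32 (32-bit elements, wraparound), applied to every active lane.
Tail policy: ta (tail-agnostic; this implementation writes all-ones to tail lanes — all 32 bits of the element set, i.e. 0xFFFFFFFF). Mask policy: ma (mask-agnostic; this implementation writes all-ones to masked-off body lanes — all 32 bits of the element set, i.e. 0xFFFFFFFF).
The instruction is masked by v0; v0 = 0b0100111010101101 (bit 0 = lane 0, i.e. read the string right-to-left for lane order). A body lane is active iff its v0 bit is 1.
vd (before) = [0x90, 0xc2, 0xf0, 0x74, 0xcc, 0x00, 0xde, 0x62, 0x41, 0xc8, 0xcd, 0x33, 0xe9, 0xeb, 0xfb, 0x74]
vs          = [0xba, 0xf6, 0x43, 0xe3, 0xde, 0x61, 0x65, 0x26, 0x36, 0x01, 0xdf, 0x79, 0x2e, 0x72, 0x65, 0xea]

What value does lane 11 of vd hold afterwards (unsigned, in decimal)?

lanes per group: 256·2/32 = 16
AVL=38 > VLMAX=16, so vl = 16
lane  0: sub(0x90,0xba) ⇒ 0xffffffd6
lane  1: mask-off/ones ⇒ 0xffffffff
lane  2: sub(0xf0,0x43) ⇒ 0xad
lane  3: sub(0x74,0xe3) ⇒ 0xffffff91
lane  4: mask-off/ones ⇒ 0xffffffff
lane  5: sub(0x00,0x61) ⇒ 0xffffff9f
lane  6: mask-off/ones ⇒ 0xffffffff
lane  7: sub(0x62,0x26) ⇒ 0x3c
lane  8: mask-off/ones ⇒ 0xffffffff
lane  9: sub(0xc8,0x01) ⇒ 0xc7
lane 10: sub(0xcd,0xdf) ⇒ 0xffffffee
lane 11: sub(0x33,0x79) ⇒ 0xffffffba
lane 12: mask-off/ones ⇒ 0xffffffff
lane 13: mask-off/ones ⇒ 0xffffffff
lane 14: sub(0xfb,0x65) ⇒ 0x96
lane 15: mask-off/ones ⇒ 0xffffffff

vd[11] = 4294967226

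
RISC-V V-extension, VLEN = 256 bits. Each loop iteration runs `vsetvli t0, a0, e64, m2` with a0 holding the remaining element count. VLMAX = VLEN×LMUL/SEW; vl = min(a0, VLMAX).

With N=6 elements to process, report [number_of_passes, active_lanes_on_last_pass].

[iterations, last_vl] = [1, 6]

VLMAX = VLEN×LMUL/SEW = 256×2/64 = 8
iterations = ceil(6/8) = 1; final-pass vl = 6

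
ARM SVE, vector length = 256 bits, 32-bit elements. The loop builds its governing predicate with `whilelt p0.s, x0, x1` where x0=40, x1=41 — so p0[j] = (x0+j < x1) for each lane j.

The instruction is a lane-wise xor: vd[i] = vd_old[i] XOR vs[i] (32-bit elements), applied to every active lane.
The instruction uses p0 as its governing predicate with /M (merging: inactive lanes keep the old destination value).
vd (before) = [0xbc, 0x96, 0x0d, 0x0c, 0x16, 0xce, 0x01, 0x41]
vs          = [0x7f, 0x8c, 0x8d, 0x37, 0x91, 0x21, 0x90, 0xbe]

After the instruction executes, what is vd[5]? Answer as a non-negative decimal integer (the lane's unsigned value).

vd[5] = 206

register lanes = 256/32 = 8
p0[j] = (40+j < 41); true for j=0..0 → 1 lanes set
lane  0: xor(0xbc,0x7f) ⇒ 0xc3
lane  1: tail/keep ⇒ 0x96
lane  2: tail/keep ⇒ 0x0d
lane  3: tail/keep ⇒ 0x0c
lane  4: tail/keep ⇒ 0x16
lane  5: tail/keep ⇒ 0xce
lane  6: tail/keep ⇒ 0x01
lane  7: tail/keep ⇒ 0x41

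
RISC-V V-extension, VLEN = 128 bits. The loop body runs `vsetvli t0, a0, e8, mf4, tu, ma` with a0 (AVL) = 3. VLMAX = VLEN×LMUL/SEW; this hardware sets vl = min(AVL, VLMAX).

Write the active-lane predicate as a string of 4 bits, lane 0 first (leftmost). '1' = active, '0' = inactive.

VLMAX = VLEN×LMUL/SEW = 128×1/4/8 = 4
AVL=3 ≤ VLMAX=4, so vl = 3
bits (lane 0 leftmost): 1110

predicate = 1110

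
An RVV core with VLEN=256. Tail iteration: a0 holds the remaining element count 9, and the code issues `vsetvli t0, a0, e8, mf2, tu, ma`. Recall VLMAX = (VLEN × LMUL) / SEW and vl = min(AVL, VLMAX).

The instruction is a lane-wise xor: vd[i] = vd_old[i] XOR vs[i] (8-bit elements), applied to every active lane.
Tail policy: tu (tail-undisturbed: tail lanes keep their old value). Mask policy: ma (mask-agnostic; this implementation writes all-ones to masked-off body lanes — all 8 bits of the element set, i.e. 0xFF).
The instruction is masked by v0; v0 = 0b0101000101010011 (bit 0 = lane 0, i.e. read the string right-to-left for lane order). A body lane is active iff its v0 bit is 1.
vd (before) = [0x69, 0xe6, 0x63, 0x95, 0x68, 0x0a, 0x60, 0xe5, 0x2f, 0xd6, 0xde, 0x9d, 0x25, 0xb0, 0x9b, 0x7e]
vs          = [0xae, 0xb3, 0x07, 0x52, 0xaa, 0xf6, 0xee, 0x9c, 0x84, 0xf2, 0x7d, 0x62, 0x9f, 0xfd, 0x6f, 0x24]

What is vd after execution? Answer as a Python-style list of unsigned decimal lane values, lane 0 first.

VLMAX = (256 × 1/2) / 8 = 16 lanes
vl = min(AVL, VLMAX) = min(9, 16) = 9
  i=0: xor(0x69,0xae) → 199
  i=1: xor(0xe6,0xb3) → 85
  i=2: mask-off/ones → 255
  i=3: mask-off/ones → 255
  i=4: xor(0x68,0xaa) → 194
  i=5: mask-off/ones → 255
  i=6: xor(0x60,0xee) → 142
  i=7: mask-off/ones → 255
  i=8: xor(0x2f,0x84) → 171
  i=9: tail/keep → 214
  i=10: tail/keep → 222
  i=11: tail/keep → 157
  i=12: tail/keep → 37
  i=13: tail/keep → 176
  i=14: tail/keep → 155
  i=15: tail/keep → 126

vd = [199, 85, 255, 255, 194, 255, 142, 255, 171, 214, 222, 157, 37, 176, 155, 126]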